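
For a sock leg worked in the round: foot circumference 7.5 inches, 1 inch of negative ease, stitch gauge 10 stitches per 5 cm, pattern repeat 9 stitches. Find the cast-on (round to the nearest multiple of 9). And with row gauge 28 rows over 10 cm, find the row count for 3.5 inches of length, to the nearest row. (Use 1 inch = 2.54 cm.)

Finished = 7.5 − 1 = 6.5 inches.
6.5 inches × 2.54 = 16.51 cm.
10/5 = 2 sts per cm; 16.51 × 2 = 33.02 sts.
Nearest multiple of 9 → 36.
3.5 inches = 8.89 cm; × 2.8 = 24.89 → 25 rows.

Cast on 36 stitches; work 25 rows.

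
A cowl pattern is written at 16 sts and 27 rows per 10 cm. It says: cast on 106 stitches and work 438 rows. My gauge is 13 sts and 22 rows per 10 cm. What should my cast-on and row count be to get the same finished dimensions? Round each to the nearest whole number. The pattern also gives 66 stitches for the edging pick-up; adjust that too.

Stitches: 106 × 13/16 = 86.12 → 86.
Rows: 438 × 22/27 = 356.89 → 357.
edging pick-up: 66 × 13/16 = 53.62 → 54.

Cast on 86 stitches; work 357 rows; edging pick-up 54 stitches.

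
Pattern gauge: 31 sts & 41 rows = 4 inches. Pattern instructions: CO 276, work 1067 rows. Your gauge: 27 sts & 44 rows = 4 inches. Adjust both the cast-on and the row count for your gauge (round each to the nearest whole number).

Stitches: 276 × 27/31 = 240.39 → 240.
Rows: 1067 × 44/41 = 1145.07 → 1145.

Cast on 240 stitches; work 1145 rows.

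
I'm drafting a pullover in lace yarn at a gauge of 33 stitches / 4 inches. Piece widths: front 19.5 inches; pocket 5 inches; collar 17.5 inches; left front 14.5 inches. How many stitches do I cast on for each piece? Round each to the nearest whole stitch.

front 161; pocket 41; collar 144; left front 120.

Rate = 33/4 = 8.25 sts per in.
front: 19.5 × 8.25 = 160.88 → 161.
pocket: 5 × 8.25 = 41.25 → 41.
collar: 17.5 × 8.25 = 144.38 → 144.
left front: 14.5 × 8.25 = 119.62 → 120.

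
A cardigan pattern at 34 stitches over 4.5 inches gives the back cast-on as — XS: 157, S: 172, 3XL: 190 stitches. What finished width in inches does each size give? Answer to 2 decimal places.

34/4.5 = 7.556 sts per in.
XS: 157 / 7.556 = 20.779 → 20.78 in.
S: 172 / 7.556 = 22.765 → 22.76 in.
3XL: 190 / 7.556 = 25.147 → 25.15 in.

XS 20.78 inches; S 22.76 inches; 3XL 25.15 inches.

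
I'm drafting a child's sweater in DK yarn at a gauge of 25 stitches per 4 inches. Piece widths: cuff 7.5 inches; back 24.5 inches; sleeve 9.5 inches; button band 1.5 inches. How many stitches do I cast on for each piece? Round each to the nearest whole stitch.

Rate = 25/4 = 6.25 sts per in.
cuff: 7.5 × 6.25 = 46.88 → 47.
back: 24.5 × 6.25 = 153.12 → 153.
sleeve: 9.5 × 6.25 = 59.38 → 59.
button band: 1.5 × 6.25 = 9.38 → 9.

cuff 47; back 153; sleeve 59; button band 9.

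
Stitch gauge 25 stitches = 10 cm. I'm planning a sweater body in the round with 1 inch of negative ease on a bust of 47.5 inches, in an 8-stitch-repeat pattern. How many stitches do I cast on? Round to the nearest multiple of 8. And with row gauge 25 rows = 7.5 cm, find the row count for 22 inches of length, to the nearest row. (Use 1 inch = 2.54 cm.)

Finished = 47.5 − 1 = 46.5 inches.
46.5 inches × 2.54 = 118.11 cm.
25/10 = 2.5 sts per cm; 118.11 × 2.5 = 295.27 sts.
Nearest multiple of 8 → 296.
22 inches = 55.88 cm; × 3.333 = 186.27 → 186 rows.

Cast on 296 stitches; work 186 rows.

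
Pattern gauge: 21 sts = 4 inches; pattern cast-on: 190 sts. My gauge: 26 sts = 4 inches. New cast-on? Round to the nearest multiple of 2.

Scale factor = 26 / 21 = 1.238.
190 × 26 / 21 = 235.24 sts.
→ 236 sts.

CO 236 sts.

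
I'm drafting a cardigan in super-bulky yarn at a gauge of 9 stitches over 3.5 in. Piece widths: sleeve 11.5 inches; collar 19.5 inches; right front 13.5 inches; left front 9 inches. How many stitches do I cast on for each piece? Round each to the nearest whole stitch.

sleeve 30; collar 50; right front 35; left front 23.

Rate = 9/3.5 = 2.571 sts per in.
sleeve: 11.5 × 2.571 = 29.57 → 30.
collar: 19.5 × 2.571 = 50.14 → 50.
right front: 13.5 × 2.571 = 34.71 → 35.
left front: 9 × 2.571 = 23.14 → 23.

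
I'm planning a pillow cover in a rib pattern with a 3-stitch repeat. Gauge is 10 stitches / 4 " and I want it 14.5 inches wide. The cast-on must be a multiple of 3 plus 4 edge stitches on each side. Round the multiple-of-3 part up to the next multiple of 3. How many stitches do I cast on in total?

10 / 4 = 2.5 sts per inch.
14.5 × 2.5 = 36.25 sts.
Less 8 edge sts → 28.25 for the repeat.
Next multiple of 3: 30.
Add back 8 edge sts → 38.

38 stitches.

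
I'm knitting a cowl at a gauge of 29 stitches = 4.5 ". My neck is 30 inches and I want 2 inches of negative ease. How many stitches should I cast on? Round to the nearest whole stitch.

Finished = 30 − 2 = 28 in.
29 / 4.5 = 6.444 sts per inch.
28.00 × 6.444 = 180.44 sts.
→ 180 sts.

Cast on 180 stitches.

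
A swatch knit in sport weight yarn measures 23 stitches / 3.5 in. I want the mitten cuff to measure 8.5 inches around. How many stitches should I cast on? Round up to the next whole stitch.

23 stitches / 3.5 in = 6.571 stitches per inch.
8.5 × 6.571 = 55.86 stitches.
Round up → 56.

56 stitches.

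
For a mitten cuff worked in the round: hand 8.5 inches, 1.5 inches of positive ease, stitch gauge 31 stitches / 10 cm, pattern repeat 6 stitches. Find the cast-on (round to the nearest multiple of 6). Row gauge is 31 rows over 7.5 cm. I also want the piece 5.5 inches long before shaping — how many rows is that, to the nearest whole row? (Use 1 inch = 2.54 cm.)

Finished = 8.5 + 1.5 = 10 inches.
10 inches × 2.54 = 25.40 cm.
31/10 = 3.1 sts per cm; 25.40 × 3.1 = 78.74 sts.
Nearest multiple of 6 → 78.
5.5 inches = 13.97 cm; × 4.133 = 57.74 → 58 rows.

Cast on 78 stitches; work 58 rows.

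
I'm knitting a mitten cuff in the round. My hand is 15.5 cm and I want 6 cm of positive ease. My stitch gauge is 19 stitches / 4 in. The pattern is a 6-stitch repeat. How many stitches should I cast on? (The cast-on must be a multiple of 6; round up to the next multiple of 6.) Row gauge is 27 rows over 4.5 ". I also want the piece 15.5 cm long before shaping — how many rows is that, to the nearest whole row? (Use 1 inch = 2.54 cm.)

Cast on 42 stitches; work 37 rows.

Finished = 15.5 + 6 = 21.5 cm.
21.5 cm × 1/2.54 = 8.46 inches.
19/4 = 4.75 sts per in; 8.46 × 4.75 = 40.21 sts.
Next multiple of 6 → 42.
15.5 cm = 6.10 inches; × 6 = 36.61 → 37 rows.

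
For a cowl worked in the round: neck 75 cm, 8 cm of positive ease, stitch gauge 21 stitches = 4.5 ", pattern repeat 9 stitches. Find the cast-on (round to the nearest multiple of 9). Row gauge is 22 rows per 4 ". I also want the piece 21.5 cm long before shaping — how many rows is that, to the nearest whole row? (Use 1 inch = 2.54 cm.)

Cast on 153 stitches; work 47 rows.

Finished = 75 + 8 = 83 cm.
83 cm × 1/2.54 = 32.68 inches.
21/4.5 = 4.667 sts per in; 32.68 × 4.667 = 152.49 sts.
Nearest multiple of 9 → 153.
21.5 cm = 8.46 inches; × 5.5 = 46.56 → 47 rows.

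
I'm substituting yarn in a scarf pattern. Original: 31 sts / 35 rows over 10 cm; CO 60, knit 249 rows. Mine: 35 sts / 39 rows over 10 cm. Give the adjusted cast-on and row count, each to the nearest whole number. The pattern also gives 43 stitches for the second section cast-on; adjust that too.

Cast on 68 stitches; work 277 rows; second section cast-on 49 stitches.

Stitches: 60 × 35/31 = 67.74 → 68.
Rows: 249 × 39/35 = 277.46 → 277.
second section cast-on: 43 × 35/31 = 48.55 → 49.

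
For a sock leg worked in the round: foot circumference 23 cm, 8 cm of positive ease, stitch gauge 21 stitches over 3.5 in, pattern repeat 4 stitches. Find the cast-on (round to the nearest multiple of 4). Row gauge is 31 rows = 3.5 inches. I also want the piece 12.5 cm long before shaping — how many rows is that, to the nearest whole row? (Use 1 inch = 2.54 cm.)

Finished = 23 + 8 = 31 cm.
31 cm × 1/2.54 = 12.20 inches.
21/3.5 = 6 sts per in; 12.20 × 6 = 73.23 sts.
Nearest multiple of 4 → 72.
12.5 cm = 4.92 inches; × 8.857 = 43.59 → 44 rows.

Cast on 72 stitches; work 44 rows.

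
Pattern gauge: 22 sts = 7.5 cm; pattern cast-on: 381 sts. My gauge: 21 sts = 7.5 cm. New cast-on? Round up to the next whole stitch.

364 stitches.

Scale factor = 21 / 22 = 0.955.
381 × 21 / 22 = 363.68 sts.
→ 364 sts.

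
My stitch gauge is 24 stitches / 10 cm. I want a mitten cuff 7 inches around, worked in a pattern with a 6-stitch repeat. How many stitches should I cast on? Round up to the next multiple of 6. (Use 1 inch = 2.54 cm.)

7 in = 7 × 2.54 = 17.78 cm.
24 / 10 = 2.4 sts/cm.
17.78 × 2.4 = 42.67 sts.
→ 48.

48 stitches.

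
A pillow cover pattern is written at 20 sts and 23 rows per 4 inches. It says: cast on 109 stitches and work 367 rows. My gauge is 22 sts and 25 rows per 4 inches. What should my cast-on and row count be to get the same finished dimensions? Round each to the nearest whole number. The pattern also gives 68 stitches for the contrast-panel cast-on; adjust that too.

Cast on 120 stitches; work 399 rows; contrast-panel cast-on 75 stitches.

Stitches: 109 × 22/20 = 119.90 → 120.
Rows: 367 × 25/23 = 398.91 → 399.
contrast-panel cast-on: 68 × 22/20 = 74.80 → 75.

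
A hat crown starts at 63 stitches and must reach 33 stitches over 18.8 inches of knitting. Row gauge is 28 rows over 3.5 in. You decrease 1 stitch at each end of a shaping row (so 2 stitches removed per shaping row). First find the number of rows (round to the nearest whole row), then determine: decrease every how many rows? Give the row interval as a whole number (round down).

Rows = 18.8 × 8 = 150.4 → 150 rows.
Stitches to remove: 30 → 15 shaping rows (at 2 st each).
150 / 15 = 10.00 → every 10 rows.

Decrease every 10th row.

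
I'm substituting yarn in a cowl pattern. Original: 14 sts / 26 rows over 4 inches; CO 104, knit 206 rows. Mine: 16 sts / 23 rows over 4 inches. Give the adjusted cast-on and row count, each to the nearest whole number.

Cast on 119 stitches; work 182 rows.

Stitches: 104 × 16/14 = 118.86 → 119.
Rows: 206 × 23/26 = 182.23 → 182.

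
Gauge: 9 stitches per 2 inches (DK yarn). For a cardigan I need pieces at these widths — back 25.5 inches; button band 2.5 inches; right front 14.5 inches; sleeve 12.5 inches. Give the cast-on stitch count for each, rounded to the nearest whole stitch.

back 115; button band 11; right front 65; sleeve 56.

Rate = 9/2 = 4.5 sts per in.
back: 25.5 × 4.5 = 114.75 → 115.
button band: 2.5 × 4.5 = 11.25 → 11.
right front: 14.5 × 4.5 = 65.25 → 65.
sleeve: 12.5 × 4.5 = 56.25 → 56.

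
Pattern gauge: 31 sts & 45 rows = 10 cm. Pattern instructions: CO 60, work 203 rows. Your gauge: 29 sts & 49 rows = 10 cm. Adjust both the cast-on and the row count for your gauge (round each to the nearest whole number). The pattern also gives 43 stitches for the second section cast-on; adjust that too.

Cast on 56 stitches; work 221 rows; second section cast-on 40 stitches.

Stitches: 60 × 29/31 = 56.13 → 56.
Rows: 203 × 49/45 = 221.04 → 221.
second section cast-on: 43 × 29/31 = 40.23 → 40.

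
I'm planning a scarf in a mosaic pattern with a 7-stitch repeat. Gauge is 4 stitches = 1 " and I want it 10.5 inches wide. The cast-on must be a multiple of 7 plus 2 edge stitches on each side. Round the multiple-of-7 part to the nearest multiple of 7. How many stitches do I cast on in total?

Cast on 39 stitches.

4 / 1 = 4 sts per inch.
10.5 × 4 = 42.00 sts.
Less 4 edge sts → 38.00 for the repeat.
Nearest multiple of 7: 35.
Add back 4 edge sts → 39.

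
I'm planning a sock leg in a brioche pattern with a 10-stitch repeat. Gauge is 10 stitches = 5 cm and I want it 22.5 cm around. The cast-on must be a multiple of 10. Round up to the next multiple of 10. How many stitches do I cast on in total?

50 stitches.

10 / 5 = 2 sts per cm.
22.5 × 2 = 45.00 sts.
Next multiple of 10: 50.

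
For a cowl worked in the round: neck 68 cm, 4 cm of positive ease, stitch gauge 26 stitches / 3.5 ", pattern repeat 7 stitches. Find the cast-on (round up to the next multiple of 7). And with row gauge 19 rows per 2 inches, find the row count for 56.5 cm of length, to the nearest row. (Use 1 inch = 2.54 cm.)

Finished = 68 + 4 = 72 cm.
72 cm × 1/2.54 = 28.35 inches.
26/3.5 = 7.429 sts per in; 28.35 × 7.429 = 210.57 sts.
Next multiple of 7 → 217.
56.5 cm = 22.24 inches; × 9.5 = 211.32 → 211 rows.

Cast on 217 stitches; work 211 rows.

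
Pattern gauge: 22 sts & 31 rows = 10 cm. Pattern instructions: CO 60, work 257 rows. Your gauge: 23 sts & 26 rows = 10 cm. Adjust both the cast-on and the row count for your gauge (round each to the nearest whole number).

Stitches: 60 × 23/22 = 62.73 → 63.
Rows: 257 × 26/31 = 215.55 → 216.

Cast on 63 stitches; work 216 rows.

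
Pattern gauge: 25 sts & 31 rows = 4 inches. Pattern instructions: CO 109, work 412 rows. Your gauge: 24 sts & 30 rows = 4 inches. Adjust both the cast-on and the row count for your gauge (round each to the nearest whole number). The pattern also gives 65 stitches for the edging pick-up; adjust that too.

Cast on 105 stitches; work 399 rows; edging pick-up 62 stitches.

Stitches: 109 × 24/25 = 104.64 → 105.
Rows: 412 × 30/31 = 398.71 → 399.
edging pick-up: 65 × 24/25 = 62.40 → 62.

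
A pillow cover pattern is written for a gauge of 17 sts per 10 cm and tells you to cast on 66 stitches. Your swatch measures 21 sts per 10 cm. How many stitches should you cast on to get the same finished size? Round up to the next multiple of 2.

Scale factor = 21 / 17 = 1.235.
66 × 21 / 17 = 81.53 sts.
→ 82 sts.

CO 82 sts.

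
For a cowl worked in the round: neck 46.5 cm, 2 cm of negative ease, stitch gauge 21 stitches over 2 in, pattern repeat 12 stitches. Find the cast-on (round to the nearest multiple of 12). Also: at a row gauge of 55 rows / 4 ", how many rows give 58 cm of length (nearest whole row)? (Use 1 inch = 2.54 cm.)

Finished = 46.5 − 2 = 44.5 cm.
44.5 cm × 1/2.54 = 17.52 inches.
21/2 = 10.5 sts per in; 17.52 × 10.5 = 183.96 sts.
Nearest multiple of 12 → 180.
58 cm = 22.83 inches; × 13.75 = 313.98 → 314 rows.

Cast on 180 stitches; work 314 rows.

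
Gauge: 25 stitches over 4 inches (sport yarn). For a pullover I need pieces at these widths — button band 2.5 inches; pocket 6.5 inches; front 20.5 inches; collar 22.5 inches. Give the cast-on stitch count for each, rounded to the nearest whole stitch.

button band 16; pocket 41; front 128; collar 141.

Rate = 25/4 = 6.25 sts per in.
button band: 2.5 × 6.25 = 15.62 → 16.
pocket: 6.5 × 6.25 = 40.62 → 41.
front: 20.5 × 6.25 = 128.12 → 128.
collar: 22.5 × 6.25 = 140.62 → 141.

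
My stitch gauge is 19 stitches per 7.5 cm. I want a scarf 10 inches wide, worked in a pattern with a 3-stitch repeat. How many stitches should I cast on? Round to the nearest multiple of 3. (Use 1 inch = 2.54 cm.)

CO 63 sts.

10 in = 10 × 2.54 = 25.40 cm.
19 / 7.5 = 2.533 sts/cm.
25.40 × 2.533 = 64.35 sts.
→ 63.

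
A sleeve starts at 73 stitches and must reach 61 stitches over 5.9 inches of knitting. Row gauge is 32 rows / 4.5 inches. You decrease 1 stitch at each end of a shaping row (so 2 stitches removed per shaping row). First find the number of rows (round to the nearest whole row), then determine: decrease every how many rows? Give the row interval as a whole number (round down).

Decrease every 7th row.

Rows = 5.9 × 7.111 = 42.0 → 42 rows.
Stitches to remove: 12 → 6 shaping rows (at 2 st each).
42 / 6 = 7.00 → every 7 rows.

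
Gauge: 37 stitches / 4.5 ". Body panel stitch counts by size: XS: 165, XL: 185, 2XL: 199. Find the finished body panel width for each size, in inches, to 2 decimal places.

XS 20.07 inches; XL 22.50 inches; 2XL 24.20 inches.

37/4.5 = 8.222 sts per in.
XS: 165 / 8.222 = 20.068 → 20.07 in.
XL: 185 / 8.222 = 22.500 → 22.50 in.
2XL: 199 / 8.222 = 24.203 → 24.20 in.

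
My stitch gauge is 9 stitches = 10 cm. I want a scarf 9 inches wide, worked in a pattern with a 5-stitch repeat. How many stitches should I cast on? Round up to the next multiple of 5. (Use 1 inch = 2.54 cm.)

9 in = 9 × 2.54 = 22.86 cm.
9 / 10 = 0.9 sts/cm.
22.86 × 0.9 = 20.57 sts.
→ 25.

Cast on 25 stitches.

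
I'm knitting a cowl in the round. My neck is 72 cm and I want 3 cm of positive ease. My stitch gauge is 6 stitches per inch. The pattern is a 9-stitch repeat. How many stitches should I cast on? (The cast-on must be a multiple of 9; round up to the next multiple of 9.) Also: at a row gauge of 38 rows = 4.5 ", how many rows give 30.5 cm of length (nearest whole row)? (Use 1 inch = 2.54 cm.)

Finished = 72 + 3 = 75 cm.
75 cm × 1/2.54 = 29.53 inches.
6/1 = 6 sts per in; 29.53 × 6 = 177.17 sts.
Next multiple of 9 → 180.
30.5 cm = 12.01 inches; × 8.444 = 101.40 → 101 rows.

Cast on 180 stitches; work 101 rows.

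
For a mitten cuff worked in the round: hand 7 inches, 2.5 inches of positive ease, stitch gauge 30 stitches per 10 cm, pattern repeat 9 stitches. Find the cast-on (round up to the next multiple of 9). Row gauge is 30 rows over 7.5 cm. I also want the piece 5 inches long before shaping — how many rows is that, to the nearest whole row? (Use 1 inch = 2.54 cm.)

Cast on 81 stitches; work 51 rows.

Finished = 7 + 2.5 = 9.5 inches.
9.5 inches × 2.54 = 24.13 cm.
30/10 = 3 sts per cm; 24.13 × 3 = 72.39 sts.
Next multiple of 9 → 81.
5 inches = 12.70 cm; × 4 = 50.80 → 51 rows.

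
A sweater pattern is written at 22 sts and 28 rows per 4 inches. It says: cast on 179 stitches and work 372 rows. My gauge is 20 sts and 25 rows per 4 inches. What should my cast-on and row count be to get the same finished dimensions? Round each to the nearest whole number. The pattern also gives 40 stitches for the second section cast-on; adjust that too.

Stitches: 179 × 20/22 = 162.73 → 163.
Rows: 372 × 25/28 = 332.14 → 332.
second section cast-on: 40 × 20/22 = 36.36 → 36.

Cast on 163 stitches; work 332 rows; second section cast-on 36 stitches.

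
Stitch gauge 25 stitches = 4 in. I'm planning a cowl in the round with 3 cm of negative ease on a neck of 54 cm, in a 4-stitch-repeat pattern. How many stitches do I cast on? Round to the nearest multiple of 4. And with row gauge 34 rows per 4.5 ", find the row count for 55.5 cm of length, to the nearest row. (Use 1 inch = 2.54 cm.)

Cast on 124 stitches; work 165 rows.

Finished = 54 − 3 = 51 cm.
51 cm × 1/2.54 = 20.08 inches.
25/4 = 6.25 sts per in; 20.08 × 6.25 = 125.49 sts.
Nearest multiple of 4 → 124.
55.5 cm = 21.85 inches; × 7.556 = 165.09 → 165 rows.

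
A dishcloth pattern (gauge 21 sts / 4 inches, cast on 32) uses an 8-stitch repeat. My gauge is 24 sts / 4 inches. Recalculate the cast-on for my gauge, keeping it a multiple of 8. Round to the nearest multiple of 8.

Cast on 40 stitches.

32 × 24 / 21 = 36.57.
Nearest multiple of 8: 40.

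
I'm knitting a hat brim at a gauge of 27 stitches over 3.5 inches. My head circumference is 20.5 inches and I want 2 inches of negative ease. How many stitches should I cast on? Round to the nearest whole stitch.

Cast on 143 stitches.

Finished = 20.5 − 2 = 18.5 in.
27 / 3.5 = 7.714 sts per inch.
18.50 × 7.714 = 142.71 sts.
→ 143 sts.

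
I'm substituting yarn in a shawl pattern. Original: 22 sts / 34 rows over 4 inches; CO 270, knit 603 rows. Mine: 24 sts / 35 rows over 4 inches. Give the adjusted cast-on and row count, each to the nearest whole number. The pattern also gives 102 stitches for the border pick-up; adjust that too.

Stitches: 270 × 24/22 = 294.55 → 295.
Rows: 603 × 35/34 = 620.74 → 621.
border pick-up: 102 × 24/22 = 111.27 → 111.

Cast on 295 stitches; work 621 rows; border pick-up 111 stitches.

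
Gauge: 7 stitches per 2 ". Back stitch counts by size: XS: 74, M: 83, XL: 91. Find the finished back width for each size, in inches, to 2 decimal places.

XS 21.14 inches; M 23.71 inches; XL 26.00 inches.

7/2 = 3.5 sts per in.
XS: 74 / 3.5 = 21.143 → 21.14 in.
M: 83 / 3.5 = 23.714 → 23.71 in.
XL: 91 / 3.5 = 26.000 → 26.00 in.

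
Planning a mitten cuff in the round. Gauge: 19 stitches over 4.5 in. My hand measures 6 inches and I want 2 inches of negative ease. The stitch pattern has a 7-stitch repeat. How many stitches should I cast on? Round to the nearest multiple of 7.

Finished = 6 − 2 = 4 inches.
19 / 4.5 = 4.222 sts/in.
4 × 4.222 = 16.89 sts.
Nearest multiple of 7: 14.

14 stitches.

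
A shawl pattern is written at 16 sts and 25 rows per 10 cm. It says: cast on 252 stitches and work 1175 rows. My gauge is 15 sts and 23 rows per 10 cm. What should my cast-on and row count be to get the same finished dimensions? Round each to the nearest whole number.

Cast on 236 stitches; work 1081 rows.

Stitches: 252 × 15/16 = 236.25 → 236.
Rows: 1175 × 23/25 = 1081.00 → 1081.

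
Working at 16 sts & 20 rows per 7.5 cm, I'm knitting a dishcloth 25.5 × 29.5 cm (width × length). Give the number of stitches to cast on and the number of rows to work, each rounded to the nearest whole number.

Cast on 54 stitches and work 79 rows.

Stitch gauge = 16/7.5 = 2.133 sts/cm; 25.5 × 2.133 = 54.40 → 54 sts.
Row gauge = 20/7.5 = 2.667 rows/cm; 29.5 × 2.667 = 78.67 → 79 rows.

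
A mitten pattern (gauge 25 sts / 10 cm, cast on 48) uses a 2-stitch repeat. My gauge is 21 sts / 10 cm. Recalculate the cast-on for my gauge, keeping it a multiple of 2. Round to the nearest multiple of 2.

40 stitches.

48 × 21 / 25 = 40.32.
Nearest multiple of 2: 40.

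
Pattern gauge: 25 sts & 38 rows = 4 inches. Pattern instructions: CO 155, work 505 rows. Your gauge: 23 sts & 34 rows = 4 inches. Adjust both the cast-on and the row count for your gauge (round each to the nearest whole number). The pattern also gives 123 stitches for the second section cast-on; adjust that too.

Cast on 143 stitches; work 452 rows; second section cast-on 113 stitches.

Stitches: 155 × 23/25 = 142.60 → 143.
Rows: 505 × 34/38 = 451.84 → 452.
second section cast-on: 123 × 23/25 = 113.16 → 113.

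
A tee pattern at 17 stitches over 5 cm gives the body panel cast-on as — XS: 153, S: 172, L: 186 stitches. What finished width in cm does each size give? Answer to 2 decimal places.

17/5 = 3.4 sts per cm.
XS: 153 / 3.4 = 45.000 → 45.00 cm.
S: 172 / 3.4 = 50.588 → 50.59 cm.
L: 186 / 3.4 = 54.706 → 54.71 cm.

XS 45.00 cm; S 50.59 cm; L 54.71 cm.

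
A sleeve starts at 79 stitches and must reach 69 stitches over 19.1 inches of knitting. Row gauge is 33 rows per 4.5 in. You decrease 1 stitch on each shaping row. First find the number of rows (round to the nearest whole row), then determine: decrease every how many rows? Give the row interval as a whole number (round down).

Decrease every 14th row.

Rows = 19.1 × 7.333 = 140.1 → 140 rows.
Stitches to remove: 10 → 10 shaping rows (at 1 st each).
140 / 10 = 14.00 → every 14 rows.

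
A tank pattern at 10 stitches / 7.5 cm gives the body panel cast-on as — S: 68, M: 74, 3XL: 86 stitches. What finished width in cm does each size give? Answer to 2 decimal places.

S 51.00 cm; M 55.50 cm; 3XL 64.50 cm.

10/7.5 = 1.333 sts per cm.
S: 68 / 1.333 = 51.000 → 51.00 cm.
M: 74 / 1.333 = 55.500 → 55.50 cm.
3XL: 86 / 1.333 = 64.500 → 64.50 cm.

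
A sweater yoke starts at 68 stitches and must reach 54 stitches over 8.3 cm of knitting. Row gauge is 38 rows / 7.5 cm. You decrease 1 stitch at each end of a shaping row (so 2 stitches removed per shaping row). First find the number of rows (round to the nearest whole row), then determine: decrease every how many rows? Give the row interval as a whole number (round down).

Rows = 8.3 × 5.067 = 42.1 → 42 rows.
Stitches to remove: 14 → 7 shaping rows (at 2 st each).
42 / 7 = 6.00 → every 6 rows.

Decrease every 6th row.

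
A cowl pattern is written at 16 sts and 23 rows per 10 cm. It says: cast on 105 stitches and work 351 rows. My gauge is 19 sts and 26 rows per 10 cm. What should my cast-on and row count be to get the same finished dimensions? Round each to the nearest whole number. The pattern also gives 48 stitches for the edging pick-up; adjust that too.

Cast on 125 stitches; work 397 rows; edging pick-up 57 stitches.

Stitches: 105 × 19/16 = 124.69 → 125.
Rows: 351 × 26/23 = 396.78 → 397.
edging pick-up: 48 × 19/16 = 57.00 → 57.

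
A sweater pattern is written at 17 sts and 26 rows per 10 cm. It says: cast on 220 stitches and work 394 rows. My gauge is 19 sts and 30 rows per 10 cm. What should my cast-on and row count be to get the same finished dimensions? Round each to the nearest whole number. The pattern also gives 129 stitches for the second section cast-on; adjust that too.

Stitches: 220 × 19/17 = 245.88 → 246.
Rows: 394 × 30/26 = 454.62 → 455.
second section cast-on: 129 × 19/17 = 144.18 → 144.

Cast on 246 stitches; work 455 rows; second section cast-on 144 stitches.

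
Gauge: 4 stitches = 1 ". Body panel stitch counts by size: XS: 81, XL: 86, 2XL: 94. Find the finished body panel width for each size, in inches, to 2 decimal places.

XS 20.25 inches; XL 21.50 inches; 2XL 23.50 inches.

4/1 = 4 sts per in.
XS: 81 / 4 = 20.250 → 20.25 in.
XL: 86 / 4 = 21.500 → 21.50 in.
2XL: 94 / 4 = 23.500 → 23.50 in.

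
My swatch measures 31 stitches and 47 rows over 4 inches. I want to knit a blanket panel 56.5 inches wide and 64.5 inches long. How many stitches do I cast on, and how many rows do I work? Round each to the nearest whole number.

Cast on 438 stitches and work 758 rows.

Stitch gauge = 31/4 = 7.75 sts/in; 56.5 × 7.75 = 437.88 → 438 sts.
Row gauge = 47/4 = 11.75 rows/in; 64.5 × 11.75 = 757.88 → 758 rows.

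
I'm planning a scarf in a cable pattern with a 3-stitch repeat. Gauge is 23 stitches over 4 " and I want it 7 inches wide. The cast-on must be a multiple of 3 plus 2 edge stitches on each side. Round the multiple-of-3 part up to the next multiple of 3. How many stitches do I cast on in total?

Cast on 43 stitches.

23 / 4 = 5.75 sts per inch.
7 × 5.75 = 40.25 sts.
Less 4 edge sts → 36.25 for the repeat.
Next multiple of 3: 39.
Add back 4 edge sts → 43.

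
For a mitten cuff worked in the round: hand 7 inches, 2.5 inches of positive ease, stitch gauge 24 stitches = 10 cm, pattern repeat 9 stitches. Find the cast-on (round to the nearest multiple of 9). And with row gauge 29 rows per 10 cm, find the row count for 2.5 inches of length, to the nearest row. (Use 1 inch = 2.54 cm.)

Cast on 54 stitches; work 18 rows.

Finished = 7 + 2.5 = 9.5 inches.
9.5 inches × 2.54 = 24.13 cm.
24/10 = 2.4 sts per cm; 24.13 × 2.4 = 57.91 sts.
Nearest multiple of 9 → 54.
2.5 inches = 6.35 cm; × 2.9 = 18.41 → 18 rows.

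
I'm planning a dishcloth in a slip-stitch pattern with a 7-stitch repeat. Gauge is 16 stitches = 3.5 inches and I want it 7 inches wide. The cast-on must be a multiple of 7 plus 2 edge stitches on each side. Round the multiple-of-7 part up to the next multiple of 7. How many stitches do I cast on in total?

Cast on 32 stitches.

16 / 3.5 = 4.571 sts per inch.
7 × 4.571 = 32.00 sts.
Less 4 edge sts → 28.00 for the repeat.
Next multiple of 7: 28.
Add back 4 edge sts → 32.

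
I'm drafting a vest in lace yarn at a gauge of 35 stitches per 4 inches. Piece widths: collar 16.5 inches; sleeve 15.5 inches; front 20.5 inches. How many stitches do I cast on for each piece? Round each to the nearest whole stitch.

Rate = 35/4 = 8.75 sts per in.
collar: 16.5 × 8.75 = 144.38 → 144.
sleeve: 15.5 × 8.75 = 135.62 → 136.
front: 20.5 × 8.75 = 179.38 → 179.

collar 144; sleeve 136; front 179.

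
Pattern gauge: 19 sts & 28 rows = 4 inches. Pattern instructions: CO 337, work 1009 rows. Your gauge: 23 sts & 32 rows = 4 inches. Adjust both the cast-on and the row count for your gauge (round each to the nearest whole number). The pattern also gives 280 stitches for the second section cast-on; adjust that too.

Stitches: 337 × 23/19 = 407.95 → 408.
Rows: 1009 × 32/28 = 1153.14 → 1153.
second section cast-on: 280 × 23/19 = 338.95 → 339.

Cast on 408 stitches; work 1153 rows; second section cast-on 339 stitches.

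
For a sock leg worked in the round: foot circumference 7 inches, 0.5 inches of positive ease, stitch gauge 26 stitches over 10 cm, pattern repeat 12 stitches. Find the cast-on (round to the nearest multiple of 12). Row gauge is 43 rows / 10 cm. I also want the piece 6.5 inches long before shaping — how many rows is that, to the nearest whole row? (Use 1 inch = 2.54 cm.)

Finished = 7 + 0.5 = 7.5 inches.
7.5 inches × 2.54 = 19.05 cm.
26/10 = 2.6 sts per cm; 19.05 × 2.6 = 49.53 sts.
Nearest multiple of 12 → 48.
6.5 inches = 16.51 cm; × 4.3 = 70.99 → 71 rows.

Cast on 48 stitches; work 71 rows.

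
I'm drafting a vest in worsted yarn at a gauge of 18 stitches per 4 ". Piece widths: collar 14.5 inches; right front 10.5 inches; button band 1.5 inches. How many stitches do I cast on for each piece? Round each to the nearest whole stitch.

Rate = 18/4 = 4.5 sts per in.
collar: 14.5 × 4.5 = 65.25 → 65.
right front: 10.5 × 4.5 = 47.25 → 47.
button band: 1.5 × 4.5 = 6.75 → 7.

collar 65; right front 47; button band 7.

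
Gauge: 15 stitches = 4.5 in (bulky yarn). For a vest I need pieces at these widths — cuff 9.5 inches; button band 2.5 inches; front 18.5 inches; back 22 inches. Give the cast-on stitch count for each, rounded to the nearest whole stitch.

cuff 32; button band 8; front 62; back 73.

Rate = 15/4.5 = 3.333 sts per in.
cuff: 9.5 × 3.333 = 31.67 → 32.
button band: 2.5 × 3.333 = 8.33 → 8.
front: 18.5 × 3.333 = 61.67 → 62.
back: 22 × 3.333 = 73.33 → 73.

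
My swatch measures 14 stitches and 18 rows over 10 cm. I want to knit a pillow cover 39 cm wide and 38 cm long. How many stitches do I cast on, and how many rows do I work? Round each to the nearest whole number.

Stitch gauge = 14/10 = 1.4 sts/cm; 39 × 1.4 = 54.60 → 55 sts.
Row gauge = 18/10 = 1.8 rows/cm; 38 × 1.8 = 68.40 → 68 rows.

Cast on 55 stitches and work 68 rows.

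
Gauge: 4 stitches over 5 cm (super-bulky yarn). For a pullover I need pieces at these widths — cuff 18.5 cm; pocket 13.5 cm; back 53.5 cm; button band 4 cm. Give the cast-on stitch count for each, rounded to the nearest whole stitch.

cuff 15; pocket 11; back 43; button band 3.

Rate = 4/5 = 0.8 sts per cm.
cuff: 18.5 × 0.8 = 14.80 → 15.
pocket: 13.5 × 0.8 = 10.80 → 11.
back: 53.5 × 0.8 = 42.80 → 43.
button band: 4 × 0.8 = 3.20 → 3.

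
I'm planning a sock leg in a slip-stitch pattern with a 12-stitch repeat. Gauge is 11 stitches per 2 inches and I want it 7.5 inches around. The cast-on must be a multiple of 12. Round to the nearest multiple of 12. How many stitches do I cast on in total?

11 / 2 = 5.5 sts per inch.
7.5 × 5.5 = 41.25 sts.
Nearest multiple of 12: 36.

Cast on 36 stitches.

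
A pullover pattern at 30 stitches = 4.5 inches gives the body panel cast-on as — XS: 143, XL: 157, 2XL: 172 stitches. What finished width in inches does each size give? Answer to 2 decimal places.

XS 21.45 inches; XL 23.55 inches; 2XL 25.80 inches.

30/4.5 = 6.667 sts per in.
XS: 143 / 6.667 = 21.450 → 21.45 in.
XL: 157 / 6.667 = 23.550 → 23.55 in.
2XL: 172 / 6.667 = 25.800 → 25.80 in.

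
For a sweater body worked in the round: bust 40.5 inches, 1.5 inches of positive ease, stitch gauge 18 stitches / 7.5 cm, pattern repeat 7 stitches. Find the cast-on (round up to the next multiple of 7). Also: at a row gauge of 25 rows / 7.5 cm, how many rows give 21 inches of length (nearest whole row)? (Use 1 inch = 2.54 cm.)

Cast on 259 stitches; work 178 rows.

Finished = 40.5 + 1.5 = 42 inches.
42 inches × 2.54 = 106.68 cm.
18/7.5 = 2.4 sts per cm; 106.68 × 2.4 = 256.03 sts.
Next multiple of 7 → 259.
21 inches = 53.34 cm; × 3.333 = 177.80 → 178 rows.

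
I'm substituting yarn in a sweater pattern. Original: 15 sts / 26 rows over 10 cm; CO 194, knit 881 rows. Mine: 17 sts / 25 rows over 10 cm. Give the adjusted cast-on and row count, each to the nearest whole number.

Cast on 220 stitches; work 847 rows.

Stitches: 194 × 17/15 = 219.87 → 220.
Rows: 881 × 25/26 = 847.12 → 847.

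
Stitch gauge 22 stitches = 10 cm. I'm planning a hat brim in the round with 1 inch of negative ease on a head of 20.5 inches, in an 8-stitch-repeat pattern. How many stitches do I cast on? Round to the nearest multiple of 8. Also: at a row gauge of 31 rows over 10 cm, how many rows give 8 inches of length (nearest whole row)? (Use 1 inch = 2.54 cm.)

Finished = 20.5 − 1 = 19.5 inches.
19.5 inches × 2.54 = 49.53 cm.
22/10 = 2.2 sts per cm; 49.53 × 2.2 = 108.97 sts.
Nearest multiple of 8 → 112.
8 inches = 20.32 cm; × 3.1 = 62.99 → 63 rows.

Cast on 112 stitches; work 63 rows.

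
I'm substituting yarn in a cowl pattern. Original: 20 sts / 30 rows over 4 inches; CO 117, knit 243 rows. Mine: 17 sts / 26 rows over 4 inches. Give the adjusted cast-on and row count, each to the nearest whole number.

Stitches: 117 × 17/20 = 99.45 → 99.
Rows: 243 × 26/30 = 210.60 → 211.

Cast on 99 stitches; work 211 rows.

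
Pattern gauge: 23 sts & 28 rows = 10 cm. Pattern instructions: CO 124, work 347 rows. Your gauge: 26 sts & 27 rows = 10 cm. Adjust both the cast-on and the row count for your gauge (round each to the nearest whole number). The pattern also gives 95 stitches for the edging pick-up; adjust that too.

Cast on 140 stitches; work 335 rows; edging pick-up 107 stitches.

Stitches: 124 × 26/23 = 140.17 → 140.
Rows: 347 × 27/28 = 334.61 → 335.
edging pick-up: 95 × 26/23 = 107.39 → 107.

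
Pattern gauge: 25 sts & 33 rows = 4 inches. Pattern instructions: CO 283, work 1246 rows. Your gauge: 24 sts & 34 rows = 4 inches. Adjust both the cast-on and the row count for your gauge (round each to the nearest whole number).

Stitches: 283 × 24/25 = 271.68 → 272.
Rows: 1246 × 34/33 = 1283.76 → 1284.

Cast on 272 stitches; work 1284 rows.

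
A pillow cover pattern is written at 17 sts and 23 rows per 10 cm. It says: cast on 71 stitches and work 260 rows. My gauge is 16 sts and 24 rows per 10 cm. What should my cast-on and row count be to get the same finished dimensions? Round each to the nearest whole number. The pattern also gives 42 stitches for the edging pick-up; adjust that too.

Cast on 67 stitches; work 271 rows; edging pick-up 40 stitches.

Stitches: 71 × 16/17 = 66.82 → 67.
Rows: 260 × 24/23 = 271.30 → 271.
edging pick-up: 42 × 16/17 = 39.53 → 40.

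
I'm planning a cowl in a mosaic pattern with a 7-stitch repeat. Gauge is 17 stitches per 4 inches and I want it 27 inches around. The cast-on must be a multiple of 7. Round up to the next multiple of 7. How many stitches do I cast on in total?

CO 119 sts.

17 / 4 = 4.25 sts per inch.
27 × 4.25 = 114.75 sts.
Next multiple of 7: 119.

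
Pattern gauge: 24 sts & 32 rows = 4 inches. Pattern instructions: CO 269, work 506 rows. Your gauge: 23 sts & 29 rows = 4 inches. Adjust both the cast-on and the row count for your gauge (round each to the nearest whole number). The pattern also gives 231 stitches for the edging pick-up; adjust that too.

Stitches: 269 × 23/24 = 257.79 → 258.
Rows: 506 × 29/32 = 458.56 → 459.
edging pick-up: 231 × 23/24 = 221.38 → 221.

Cast on 258 stitches; work 459 rows; edging pick-up 221 stitches.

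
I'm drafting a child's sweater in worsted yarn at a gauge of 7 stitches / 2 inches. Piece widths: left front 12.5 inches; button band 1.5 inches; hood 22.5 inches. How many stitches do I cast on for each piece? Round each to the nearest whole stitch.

Rate = 7/2 = 3.5 sts per in.
left front: 12.5 × 3.5 = 43.75 → 44.
button band: 1.5 × 3.5 = 5.25 → 5.
hood: 22.5 × 3.5 = 78.75 → 79.

left front 44; button band 5; hood 79.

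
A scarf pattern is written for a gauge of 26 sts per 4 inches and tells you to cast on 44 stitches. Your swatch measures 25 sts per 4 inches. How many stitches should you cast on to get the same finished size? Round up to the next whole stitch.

Cast on 43 stitches.

Scale factor = 25 / 26 = 0.962.
44 × 25 / 26 = 42.31 sts.
→ 43 sts.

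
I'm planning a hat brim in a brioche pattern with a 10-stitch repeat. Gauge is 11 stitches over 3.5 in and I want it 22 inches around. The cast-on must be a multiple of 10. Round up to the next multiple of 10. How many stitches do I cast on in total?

70 stitches.

11 / 3.5 = 3.143 sts per inch.
22 × 3.143 = 69.14 sts.
Next multiple of 10: 70.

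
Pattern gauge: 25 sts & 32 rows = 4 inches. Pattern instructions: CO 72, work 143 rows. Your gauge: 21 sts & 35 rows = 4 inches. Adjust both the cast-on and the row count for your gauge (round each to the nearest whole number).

Stitches: 72 × 21/25 = 60.48 → 60.
Rows: 143 × 35/32 = 156.41 → 156.

Cast on 60 stitches; work 156 rows.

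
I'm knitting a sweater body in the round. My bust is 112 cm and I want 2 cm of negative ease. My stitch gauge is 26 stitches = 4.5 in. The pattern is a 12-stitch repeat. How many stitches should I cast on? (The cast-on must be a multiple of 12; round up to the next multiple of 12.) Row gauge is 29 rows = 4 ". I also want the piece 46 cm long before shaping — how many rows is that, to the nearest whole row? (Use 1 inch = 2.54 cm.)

Finished = 112 − 2 = 110 cm.
110 cm × 1/2.54 = 43.31 inches.
26/4.5 = 5.778 sts per in; 43.31 × 5.778 = 250.22 sts.
Next multiple of 12 → 252.
46 cm = 18.11 inches; × 7.25 = 131.30 → 131 rows.

Cast on 252 stitches; work 131 rows.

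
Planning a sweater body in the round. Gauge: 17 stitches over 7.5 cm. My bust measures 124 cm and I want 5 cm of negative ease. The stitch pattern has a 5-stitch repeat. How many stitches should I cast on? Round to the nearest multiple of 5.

270 stitches.

Finished = 124 − 5 = 119 cm.
17 / 7.5 = 2.267 sts/cm.
119 × 2.267 = 269.73 sts.
Nearest multiple of 5: 270.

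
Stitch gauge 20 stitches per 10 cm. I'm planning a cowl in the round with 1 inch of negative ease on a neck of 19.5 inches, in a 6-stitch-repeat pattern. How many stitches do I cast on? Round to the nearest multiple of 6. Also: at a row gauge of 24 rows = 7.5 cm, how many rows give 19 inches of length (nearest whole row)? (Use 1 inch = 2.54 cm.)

Finished = 19.5 − 1 = 18.5 inches.
18.5 inches × 2.54 = 46.99 cm.
20/10 = 2 sts per cm; 46.99 × 2 = 93.98 sts.
Nearest multiple of 6 → 96.
19 inches = 48.26 cm; × 3.2 = 154.43 → 154 rows.

Cast on 96 stitches; work 154 rows.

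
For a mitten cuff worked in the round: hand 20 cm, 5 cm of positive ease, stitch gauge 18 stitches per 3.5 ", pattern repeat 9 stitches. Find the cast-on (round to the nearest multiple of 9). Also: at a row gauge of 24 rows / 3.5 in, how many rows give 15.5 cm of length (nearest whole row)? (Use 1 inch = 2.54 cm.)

Cast on 54 stitches; work 42 rows.

Finished = 20 + 5 = 25 cm.
25 cm × 1/2.54 = 9.84 inches.
18/3.5 = 5.143 sts per in; 9.84 × 5.143 = 50.62 sts.
Nearest multiple of 9 → 54.
15.5 cm = 6.10 inches; × 6.857 = 41.84 → 42 rows.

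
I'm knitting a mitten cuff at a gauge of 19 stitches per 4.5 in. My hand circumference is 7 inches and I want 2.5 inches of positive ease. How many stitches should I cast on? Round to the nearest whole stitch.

Finished = 7 + 2.5 = 9.5 in.
19 / 4.5 = 4.222 sts per inch.
9.50 × 4.222 = 40.11 sts.
→ 40 sts.

CO 40 sts.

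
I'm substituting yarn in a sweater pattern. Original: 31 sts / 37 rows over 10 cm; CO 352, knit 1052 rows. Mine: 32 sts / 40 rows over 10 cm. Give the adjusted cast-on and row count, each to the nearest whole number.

Stitches: 352 × 32/31 = 363.35 → 363.
Rows: 1052 × 40/37 = 1137.30 → 1137.

Cast on 363 stitches; work 1137 rows.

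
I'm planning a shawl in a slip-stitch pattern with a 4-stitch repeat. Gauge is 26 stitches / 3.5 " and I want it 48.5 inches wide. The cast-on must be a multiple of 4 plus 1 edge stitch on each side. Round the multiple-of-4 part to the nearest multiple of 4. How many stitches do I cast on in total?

26 / 3.5 = 7.429 sts per inch.
48.5 × 7.429 = 360.29 sts.
Less 2 edge sts → 358.29 for the repeat.
Nearest multiple of 4: 360.
Add back 2 edge sts → 362.

CO 362 sts.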